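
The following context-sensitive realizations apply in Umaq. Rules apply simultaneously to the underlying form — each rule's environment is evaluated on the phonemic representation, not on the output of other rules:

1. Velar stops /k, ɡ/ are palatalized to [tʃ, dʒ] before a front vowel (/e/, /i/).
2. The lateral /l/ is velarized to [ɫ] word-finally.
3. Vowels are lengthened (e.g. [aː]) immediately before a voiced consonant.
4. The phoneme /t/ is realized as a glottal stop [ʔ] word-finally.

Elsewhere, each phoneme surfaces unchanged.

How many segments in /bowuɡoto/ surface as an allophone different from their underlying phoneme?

2

Segments that undergo a rule: /o/ → [oː] (rule 3); /u/ → [uː] (rule 3).
All other segments surface unchanged.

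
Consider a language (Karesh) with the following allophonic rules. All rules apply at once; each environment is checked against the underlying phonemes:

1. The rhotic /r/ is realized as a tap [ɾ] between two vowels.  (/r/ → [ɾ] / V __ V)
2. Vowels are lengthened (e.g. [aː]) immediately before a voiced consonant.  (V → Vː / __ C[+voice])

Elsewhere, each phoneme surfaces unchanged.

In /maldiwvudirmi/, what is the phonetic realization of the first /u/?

/u/ meets the environment for rule 2 (before a voiced consonant) → [uː].

[uː]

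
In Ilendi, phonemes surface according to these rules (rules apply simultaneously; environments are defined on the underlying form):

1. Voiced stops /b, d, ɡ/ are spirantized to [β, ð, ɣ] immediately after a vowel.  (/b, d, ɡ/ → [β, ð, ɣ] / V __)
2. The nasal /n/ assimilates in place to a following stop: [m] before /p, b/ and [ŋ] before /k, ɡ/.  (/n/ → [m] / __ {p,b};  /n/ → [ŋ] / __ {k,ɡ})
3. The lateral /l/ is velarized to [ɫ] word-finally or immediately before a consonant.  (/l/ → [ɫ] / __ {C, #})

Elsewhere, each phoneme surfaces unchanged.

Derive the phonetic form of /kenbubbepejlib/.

/k/ (word-initial): no rule targets it → [k].
/e/ — not in any rule's target class → [e].
Rule 2 applies to /n/ (between /e/ and /b/: before a labial or velar stop) → [m].
/b/ (between /n/ and /u/) fails the environment for rule 1, so it stays [b].
/u/ (between /b/ and /b/) is unaffected → [u].
/b/ (between /u/ and /b/): immediately after a vowel, so rule 1 applies → [β].
/b/ (between /b/ and /e/): rule 1 targets it, but not immediately after a vowel → unchanged [b].
/e/ — not in any rule's target class → [e].
/p/ stays [p].
/e/ stays [e].
/j/ — not in any rule's target class → [j].
/l/ — between /j/ and /i/; rule 3 does not apply here → [l].
/i/ stays [i].
/b/ (word-final): immediately after a vowel, so rule 1 applies → [β].

[kembuβbepejliβ]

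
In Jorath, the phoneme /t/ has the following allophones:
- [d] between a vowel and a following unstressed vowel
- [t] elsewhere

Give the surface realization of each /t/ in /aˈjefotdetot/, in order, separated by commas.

[t], [d], [t]

Occurrence 1 (position 6): no conditioning environment matches → elsewhere allophone [t].
Occurrence 2 (position 9): between a vowel and a following unstressed vowel → [d].
Occurrence 3 (position 11): no conditioning environment matches → elsewhere allophone [t].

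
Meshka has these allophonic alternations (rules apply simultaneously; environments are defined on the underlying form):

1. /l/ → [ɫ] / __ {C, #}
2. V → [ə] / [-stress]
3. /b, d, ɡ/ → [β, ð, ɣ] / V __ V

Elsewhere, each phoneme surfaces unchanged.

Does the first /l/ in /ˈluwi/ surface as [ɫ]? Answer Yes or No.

No

/l/ (word-initial) is in the target of rule 1 but the environment (word-finally or immediately before a consonant) is not met → [l].
The actual realization is [l], not [ɫ].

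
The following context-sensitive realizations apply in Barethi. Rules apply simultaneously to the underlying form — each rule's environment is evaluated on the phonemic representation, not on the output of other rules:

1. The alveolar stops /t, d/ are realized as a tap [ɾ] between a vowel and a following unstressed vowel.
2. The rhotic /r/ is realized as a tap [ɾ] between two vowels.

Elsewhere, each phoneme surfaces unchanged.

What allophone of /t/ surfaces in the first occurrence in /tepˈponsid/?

[t]

/t/ — word-initial; rule 1 does not apply here → [t].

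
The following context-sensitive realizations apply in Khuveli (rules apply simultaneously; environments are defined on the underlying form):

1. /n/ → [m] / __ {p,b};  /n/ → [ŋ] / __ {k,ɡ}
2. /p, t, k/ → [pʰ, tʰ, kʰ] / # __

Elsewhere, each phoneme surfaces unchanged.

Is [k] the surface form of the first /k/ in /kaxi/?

/k/ (word-initial): word-initially, so rule 2 applies → [kʰ].
The actual realization is [kʰ], not [k].

No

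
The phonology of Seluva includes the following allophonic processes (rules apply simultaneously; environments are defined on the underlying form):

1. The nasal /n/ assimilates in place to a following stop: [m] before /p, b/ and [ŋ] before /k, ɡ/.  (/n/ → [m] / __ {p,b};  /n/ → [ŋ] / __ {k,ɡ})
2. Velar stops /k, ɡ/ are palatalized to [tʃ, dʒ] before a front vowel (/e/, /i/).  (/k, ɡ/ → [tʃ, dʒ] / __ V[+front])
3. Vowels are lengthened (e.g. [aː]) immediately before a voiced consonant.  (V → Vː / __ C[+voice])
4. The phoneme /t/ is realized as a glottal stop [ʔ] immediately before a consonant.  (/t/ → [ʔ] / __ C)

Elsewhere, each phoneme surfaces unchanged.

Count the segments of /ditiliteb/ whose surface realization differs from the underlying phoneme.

2

Segments that undergo a rule: /i/ → [iː] (rule 3); /e/ → [eː] (rule 3).
All other segments surface unchanged.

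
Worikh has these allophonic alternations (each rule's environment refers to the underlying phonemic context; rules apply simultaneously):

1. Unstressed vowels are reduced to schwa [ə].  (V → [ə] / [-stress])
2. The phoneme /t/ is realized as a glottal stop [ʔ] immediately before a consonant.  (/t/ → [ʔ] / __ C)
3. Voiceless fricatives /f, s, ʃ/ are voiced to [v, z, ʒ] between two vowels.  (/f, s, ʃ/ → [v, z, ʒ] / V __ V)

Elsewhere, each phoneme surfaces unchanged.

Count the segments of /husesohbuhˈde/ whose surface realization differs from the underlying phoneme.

Segments that undergo a rule: /u/ → [ə] (rule 1); /s/ → [z] (rule 3); /e/ → [ə] (rule 1); /s/ → [z] (rule 3); /o/ → [ə] (rule 1); /u/ → [ə] (rule 1).
All other segments surface unchanged.

6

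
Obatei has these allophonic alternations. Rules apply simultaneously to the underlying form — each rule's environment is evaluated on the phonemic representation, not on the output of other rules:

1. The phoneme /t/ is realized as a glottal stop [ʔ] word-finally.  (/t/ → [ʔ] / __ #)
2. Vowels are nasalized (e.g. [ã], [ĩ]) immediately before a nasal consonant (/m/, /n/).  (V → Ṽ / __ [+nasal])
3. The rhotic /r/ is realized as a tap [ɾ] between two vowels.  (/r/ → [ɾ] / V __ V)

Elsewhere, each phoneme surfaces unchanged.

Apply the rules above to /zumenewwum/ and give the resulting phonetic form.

[zũmẽnewwũm]

/u/ — between /z/ and /m/, before a nasal consonant — surfaces as [ũ] (rule 2).
Rule 2 applies to /e/ (between /m/ and /n/: before a nasal consonant) → [ẽ].
/e/ (between /n/ and /w/): rule 2 targets it, but not before a nasal consonant → unchanged [e].
/u/ (between /w/ and /m/) occurs before a nasal consonant → [ũ] by rule 2.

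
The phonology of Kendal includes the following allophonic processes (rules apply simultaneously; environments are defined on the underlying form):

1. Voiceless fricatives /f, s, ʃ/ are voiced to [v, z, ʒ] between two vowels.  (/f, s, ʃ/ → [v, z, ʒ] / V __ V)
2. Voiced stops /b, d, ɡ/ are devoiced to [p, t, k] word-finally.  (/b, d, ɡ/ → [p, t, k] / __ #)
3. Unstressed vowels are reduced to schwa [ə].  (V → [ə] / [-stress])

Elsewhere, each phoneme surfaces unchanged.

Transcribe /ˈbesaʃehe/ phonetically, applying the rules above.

[ˈbezəʒəhə]

/b/ — word-initial; rule 2 does not apply here → [b].
/e/ (between /b/ and /s/) is in the target of rule 3 but the environment (in an unstressed syllable) is not met → [e].
/s/ (between /e/ and /a/): between two vowels, so rule 1 applies → [z].
/a/ — between /s/ and /ʃ/, in an unstressed syllable — surfaces as [ə] (rule 3).
/ʃ/ meets the environment for rule 1 (between two vowels) → [ʒ].
Rule 3 applies to /e/ (between /ʃ/ and /h/: in an unstressed syllable) → [ə].
/h/ stays [h].
Rule 3 applies to /e/ (word-final: in an unstressed syllable) → [ə].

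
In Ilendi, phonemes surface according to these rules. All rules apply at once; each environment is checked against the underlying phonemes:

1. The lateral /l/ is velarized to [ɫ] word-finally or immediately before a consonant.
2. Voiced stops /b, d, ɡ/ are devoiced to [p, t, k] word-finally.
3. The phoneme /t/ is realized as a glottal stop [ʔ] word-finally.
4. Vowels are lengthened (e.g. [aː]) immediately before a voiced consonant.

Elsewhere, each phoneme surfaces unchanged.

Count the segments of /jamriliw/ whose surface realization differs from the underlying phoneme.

3

Segments that undergo a rule: /a/ → [aː] (rule 4); /i/ → [iː] (rule 4); /i/ → [iː] (rule 4).
All other segments surface unchanged.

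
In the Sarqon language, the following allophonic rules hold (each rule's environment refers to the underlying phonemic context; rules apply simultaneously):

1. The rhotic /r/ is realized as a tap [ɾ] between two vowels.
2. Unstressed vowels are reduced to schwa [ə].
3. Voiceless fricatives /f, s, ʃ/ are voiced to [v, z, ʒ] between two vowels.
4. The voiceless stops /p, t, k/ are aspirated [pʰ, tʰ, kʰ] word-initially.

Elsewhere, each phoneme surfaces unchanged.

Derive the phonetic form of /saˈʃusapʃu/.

[səˈʒuzəpʃə]

/s/ (word-initial) fails the environment for rule 3, so it stays [s].
/a/ (between /s/ and /ʃ/): in an unstressed syllable, so rule 2 applies → [ə].
/ʃ/ (between /a/ and /u/) occurs between two vowels → [ʒ] by rule 3.
/u/ (between /ʃ/ and /s/) fails the environment for rule 2, so it stays [u].
/s/ meets the environment for rule 3 (between two vowels) → [z].
/a/ meets the environment for rule 2 (in an unstressed syllable) → [ə].
/p/ (between /a/ and /ʃ/): rule 4 targets it, but not word-initially → unchanged [p].
/ʃ/ — between /p/ and /u/; rule 3 does not apply here → [ʃ].
/u/ meets the environment for rule 2 (in an unstressed syllable) → [ə].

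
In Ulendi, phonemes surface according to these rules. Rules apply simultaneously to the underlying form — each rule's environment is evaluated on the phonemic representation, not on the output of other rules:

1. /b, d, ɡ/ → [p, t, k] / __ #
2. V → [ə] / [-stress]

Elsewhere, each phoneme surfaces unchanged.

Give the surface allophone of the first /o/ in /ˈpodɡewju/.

/o/ (between /p/ and /d/): rule 2 targets it, but not in an unstressed syllable → unchanged [o].

[o]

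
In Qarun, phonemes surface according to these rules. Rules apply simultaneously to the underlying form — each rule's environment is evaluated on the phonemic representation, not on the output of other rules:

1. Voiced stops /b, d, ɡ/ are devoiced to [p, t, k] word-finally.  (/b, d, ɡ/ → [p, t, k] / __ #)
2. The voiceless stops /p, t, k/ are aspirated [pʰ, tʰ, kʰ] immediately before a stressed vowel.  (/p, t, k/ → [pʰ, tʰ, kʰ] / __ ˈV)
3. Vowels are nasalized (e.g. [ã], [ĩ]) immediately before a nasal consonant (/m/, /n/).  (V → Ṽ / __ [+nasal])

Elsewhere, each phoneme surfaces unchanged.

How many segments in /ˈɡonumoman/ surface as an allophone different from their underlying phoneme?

4

Segments that undergo a rule: /o/ → [õ] (rule 3); /u/ → [ũ] (rule 3); /o/ → [õ] (rule 3); /a/ → [ã] (rule 3).
All other segments surface unchanged.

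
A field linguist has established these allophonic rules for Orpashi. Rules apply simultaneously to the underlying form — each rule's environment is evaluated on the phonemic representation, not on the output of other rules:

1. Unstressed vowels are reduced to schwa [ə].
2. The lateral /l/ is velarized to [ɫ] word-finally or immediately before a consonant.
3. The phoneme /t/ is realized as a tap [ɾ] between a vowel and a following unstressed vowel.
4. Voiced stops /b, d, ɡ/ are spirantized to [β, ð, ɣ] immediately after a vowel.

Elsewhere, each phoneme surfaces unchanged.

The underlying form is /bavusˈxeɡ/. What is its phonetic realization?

[bəvəsˈxeɣ]

/b/ — word-initial; rule 4 does not apply here → [b].
/a/ (between /b/ and /v/): in an unstressed syllable, so rule 1 applies → [ə].
/u/ (between /v/ and /s/) occurs in an unstressed syllable → [ə] by rule 1.
/e/ (between /x/ and /ɡ/) is in the target of rule 1 but the environment (in an unstressed syllable) is not met → [e].
Rule 4 applies to /ɡ/ (word-final: immediately after a vowel) → [ɣ].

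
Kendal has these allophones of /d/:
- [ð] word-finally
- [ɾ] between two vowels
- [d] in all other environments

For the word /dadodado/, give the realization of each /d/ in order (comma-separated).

Occurrence 1 (position 1): no conditioning environment matches → elsewhere allophone [d].
Occurrence 2 (position 3): between two vowels → [ɾ].
Occurrence 3 (position 5): between two vowels → [ɾ].
Occurrence 4 (position 7): between two vowels → [ɾ].

[d], [ɾ], [ɾ], [ɾ]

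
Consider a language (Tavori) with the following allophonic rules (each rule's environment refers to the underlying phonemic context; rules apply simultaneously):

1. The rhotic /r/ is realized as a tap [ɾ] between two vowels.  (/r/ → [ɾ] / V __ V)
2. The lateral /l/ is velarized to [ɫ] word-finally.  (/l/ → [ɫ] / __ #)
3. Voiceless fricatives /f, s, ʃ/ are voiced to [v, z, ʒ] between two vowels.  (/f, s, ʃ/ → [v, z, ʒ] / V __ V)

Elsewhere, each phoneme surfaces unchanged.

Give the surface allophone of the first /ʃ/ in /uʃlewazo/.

/ʃ/ (between /u/ and /l/) is in the target of rule 3 but the environment (between two vowels) is not met → [ʃ].

[ʃ]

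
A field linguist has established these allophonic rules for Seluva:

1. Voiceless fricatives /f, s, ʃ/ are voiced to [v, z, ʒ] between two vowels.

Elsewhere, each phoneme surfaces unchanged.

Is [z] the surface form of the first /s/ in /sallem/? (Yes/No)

/s/ (word-initial) fails the environment for rule 1, so it stays [s].
The actual realization is [s], not [z].

No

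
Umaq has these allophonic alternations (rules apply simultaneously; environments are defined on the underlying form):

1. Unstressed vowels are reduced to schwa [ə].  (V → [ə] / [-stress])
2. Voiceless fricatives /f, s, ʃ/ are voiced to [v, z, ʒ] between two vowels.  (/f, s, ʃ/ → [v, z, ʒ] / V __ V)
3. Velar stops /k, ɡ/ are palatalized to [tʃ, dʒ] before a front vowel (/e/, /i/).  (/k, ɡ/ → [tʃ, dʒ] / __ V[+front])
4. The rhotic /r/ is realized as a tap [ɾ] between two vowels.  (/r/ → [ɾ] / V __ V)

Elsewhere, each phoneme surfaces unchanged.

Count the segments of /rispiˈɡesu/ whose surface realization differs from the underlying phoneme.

Segments that undergo a rule: /i/ → [ə] (rule 1); /i/ → [ə] (rule 1); /ɡ/ → [dʒ] (rule 3); /s/ → [z] (rule 2); /u/ → [ə] (rule 1).
All other segments surface unchanged.

5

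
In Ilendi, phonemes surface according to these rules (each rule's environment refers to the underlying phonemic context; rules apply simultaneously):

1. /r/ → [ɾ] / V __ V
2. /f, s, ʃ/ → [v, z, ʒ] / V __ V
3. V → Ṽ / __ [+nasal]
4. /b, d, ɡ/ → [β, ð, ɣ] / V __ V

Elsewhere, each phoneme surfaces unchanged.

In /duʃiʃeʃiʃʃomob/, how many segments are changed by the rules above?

Segments that undergo a rule: /ʃ/ → [ʒ] (rule 2); /ʃ/ → [ʒ] (rule 2); /ʃ/ → [ʒ] (rule 2); /o/ → [õ] (rule 3).
All other segments surface unchanged.

4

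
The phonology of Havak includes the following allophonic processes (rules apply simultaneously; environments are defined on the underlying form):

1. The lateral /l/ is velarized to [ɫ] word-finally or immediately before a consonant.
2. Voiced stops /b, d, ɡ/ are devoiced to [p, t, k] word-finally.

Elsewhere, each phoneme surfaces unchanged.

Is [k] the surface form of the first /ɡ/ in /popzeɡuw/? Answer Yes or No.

/ɡ/ (between /e/ and /u/) is in the target of rule 2 but the environment (word-finally) is not met → [ɡ].
The actual realization is [ɡ], not [k].

No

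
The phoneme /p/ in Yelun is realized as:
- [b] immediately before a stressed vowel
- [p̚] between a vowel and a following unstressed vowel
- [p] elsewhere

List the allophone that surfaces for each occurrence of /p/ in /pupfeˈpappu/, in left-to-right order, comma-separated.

Occurrence 1 (position 1): no conditioning environment matches → elsewhere allophone [p].
Occurrence 2 (position 3): no conditioning environment matches → elsewhere allophone [p].
Occurrence 3 (position 6): immediately before a stressed vowel → [b].
Occurrence 4 (position 8): no conditioning environment matches → elsewhere allophone [p].
Occurrence 5 (position 9): no conditioning environment matches → elsewhere allophone [p].

[p], [p], [b], [p], [p]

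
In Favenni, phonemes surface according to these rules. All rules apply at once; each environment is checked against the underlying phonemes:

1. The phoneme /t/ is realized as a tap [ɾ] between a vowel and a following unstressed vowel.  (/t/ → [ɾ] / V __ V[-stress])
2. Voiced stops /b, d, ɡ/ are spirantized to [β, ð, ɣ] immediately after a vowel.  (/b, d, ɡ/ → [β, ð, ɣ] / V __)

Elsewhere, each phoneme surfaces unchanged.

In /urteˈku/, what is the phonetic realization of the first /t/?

[t]

/t/ (between /r/ and /e/) is in the target of rule 1 but the environment (between a vowel and a following unstressed vowel) is not met → [t].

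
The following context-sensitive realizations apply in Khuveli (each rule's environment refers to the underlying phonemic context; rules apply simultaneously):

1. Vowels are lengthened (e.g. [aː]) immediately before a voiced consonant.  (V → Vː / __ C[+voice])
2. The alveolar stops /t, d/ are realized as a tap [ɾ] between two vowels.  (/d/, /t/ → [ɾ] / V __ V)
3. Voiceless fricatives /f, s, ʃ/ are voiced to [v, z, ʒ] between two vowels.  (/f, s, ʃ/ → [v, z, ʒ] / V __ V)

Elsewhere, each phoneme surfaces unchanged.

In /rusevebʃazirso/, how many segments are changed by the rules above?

5

Segments that undergo a rule: /s/ → [z] (rule 3); /e/ → [eː] (rule 1); /e/ → [eː] (rule 1); /a/ → [aː] (rule 1); /i/ → [iː] (rule 1).
All other segments surface unchanged.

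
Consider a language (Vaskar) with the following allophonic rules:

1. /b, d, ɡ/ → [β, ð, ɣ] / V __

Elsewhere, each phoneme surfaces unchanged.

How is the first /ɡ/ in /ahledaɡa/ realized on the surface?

[ɣ]

Rule 1 applies to /ɡ/ (between /a/ and /a/: immediately after a vowel) → [ɣ].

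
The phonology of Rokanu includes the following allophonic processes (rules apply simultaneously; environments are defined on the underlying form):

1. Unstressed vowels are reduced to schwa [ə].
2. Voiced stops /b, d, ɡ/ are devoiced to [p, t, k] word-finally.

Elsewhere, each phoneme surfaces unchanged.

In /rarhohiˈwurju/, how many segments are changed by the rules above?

4

Segments that undergo a rule: /a/ → [ə] (rule 1); /o/ → [ə] (rule 1); /i/ → [ə] (rule 1); /u/ → [ə] (rule 1).
All other segments surface unchanged.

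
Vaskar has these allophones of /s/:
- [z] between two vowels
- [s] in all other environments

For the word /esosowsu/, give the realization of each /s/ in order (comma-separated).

Occurrence 1 (position 2): between two vowels → [z].
Occurrence 2 (position 4): between two vowels → [z].
Occurrence 3 (position 7): no conditioning environment matches → elsewhere allophone [s].

[z], [z], [s]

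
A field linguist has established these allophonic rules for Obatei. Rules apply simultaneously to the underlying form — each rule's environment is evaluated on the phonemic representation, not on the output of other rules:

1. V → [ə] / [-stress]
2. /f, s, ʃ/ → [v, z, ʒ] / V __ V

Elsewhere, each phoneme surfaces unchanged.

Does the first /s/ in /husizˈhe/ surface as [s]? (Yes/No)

/s/ — between /u/ and /i/, between two vowels — surfaces as [z] (rule 2).
The actual realization is [z], not [s].

No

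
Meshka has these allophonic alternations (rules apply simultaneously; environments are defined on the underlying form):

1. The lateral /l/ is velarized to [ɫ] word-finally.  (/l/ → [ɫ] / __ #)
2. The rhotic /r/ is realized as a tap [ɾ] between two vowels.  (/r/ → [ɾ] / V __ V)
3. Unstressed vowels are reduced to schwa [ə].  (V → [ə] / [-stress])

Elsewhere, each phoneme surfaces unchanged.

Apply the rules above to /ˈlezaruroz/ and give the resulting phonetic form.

[ˈlezəɾəɾəz]

/l/ — word-initial; rule 1 does not apply here → [l].
/e/ — between /l/ and /z/; rule 3 does not apply here → [e].
/z/ (between /e/ and /a/): no rule targets it → [z].
/a/ — between /z/ and /r/, in an unstressed syllable — surfaces as [ə] (rule 3).
Rule 2 applies to /r/ (between /a/ and /u/: between two vowels) → [ɾ].
/u/ meets the environment for rule 3 (in an unstressed syllable) → [ə].
/r/ — between /u/ and /o/, between two vowels — surfaces as [ɾ] (rule 2).
Rule 3 applies to /o/ (between /r/ and /z/: in an unstressed syllable) → [ə].
/z/ stays [z].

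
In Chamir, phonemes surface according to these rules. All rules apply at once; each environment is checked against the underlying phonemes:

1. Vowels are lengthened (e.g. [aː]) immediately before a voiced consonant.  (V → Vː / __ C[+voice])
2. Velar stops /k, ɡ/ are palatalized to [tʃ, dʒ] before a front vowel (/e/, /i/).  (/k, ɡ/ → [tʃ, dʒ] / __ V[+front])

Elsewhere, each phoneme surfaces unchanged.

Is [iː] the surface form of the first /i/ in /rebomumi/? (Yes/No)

/i/ (word-final) is in the target of rule 1 but the environment (before a voiced consonant) is not met → [i].
The actual realization is [i], not [iː].

No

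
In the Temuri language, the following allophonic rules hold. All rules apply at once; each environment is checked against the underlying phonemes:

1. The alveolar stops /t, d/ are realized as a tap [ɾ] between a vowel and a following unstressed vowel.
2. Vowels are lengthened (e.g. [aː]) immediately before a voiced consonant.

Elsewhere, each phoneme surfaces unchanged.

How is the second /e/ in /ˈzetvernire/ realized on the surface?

[eː]

/e/ (between /v/ and /r/) occurs before a voiced consonant → [eː] by rule 2.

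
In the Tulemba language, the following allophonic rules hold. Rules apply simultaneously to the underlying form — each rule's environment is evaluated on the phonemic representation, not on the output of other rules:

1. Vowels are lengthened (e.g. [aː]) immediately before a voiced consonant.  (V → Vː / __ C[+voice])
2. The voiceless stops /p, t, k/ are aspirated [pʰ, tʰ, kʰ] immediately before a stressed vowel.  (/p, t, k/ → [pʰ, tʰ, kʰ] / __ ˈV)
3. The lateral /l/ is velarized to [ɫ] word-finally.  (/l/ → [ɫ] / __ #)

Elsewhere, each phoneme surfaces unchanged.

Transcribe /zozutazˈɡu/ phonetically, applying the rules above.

[zoːzutaːzˈɡu]

/z/ (word-initial): no rule targets it → [z].
/o/ (between /z/ and /z/) occurs before a voiced consonant → [oː] by rule 1.
/z/ stays [z].
/u/ (between /z/ and /t/): rule 1 targets it, but not before a voiced consonant → unchanged [u].
/t/ — between /u/ and /a/; rule 2 does not apply here → [t].
/a/ meets the environment for rule 1 (before a voiced consonant) → [aː].
/z/ (between /a/ and /ɡ/) is unaffected → [z].
/ɡ/ — not in any rule's target class → [ɡ].
/u/ (word-final) fails the environment for rule 1, so it stays [u].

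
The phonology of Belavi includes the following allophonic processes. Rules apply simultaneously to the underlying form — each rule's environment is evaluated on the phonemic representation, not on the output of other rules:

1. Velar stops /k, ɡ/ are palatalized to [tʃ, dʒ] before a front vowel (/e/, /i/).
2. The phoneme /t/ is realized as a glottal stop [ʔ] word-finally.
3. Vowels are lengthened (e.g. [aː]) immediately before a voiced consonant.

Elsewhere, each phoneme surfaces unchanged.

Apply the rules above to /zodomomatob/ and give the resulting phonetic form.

[zoːdoːmoːmatoːb]

/z/ stays [z].
/o/ — between /z/ and /d/, before a voiced consonant — surfaces as [oː] (rule 3).
/d/ (between /o/ and /o/): no rule targets it → [d].
/o/ (between /d/ and /m/): before a voiced consonant, so rule 3 applies → [oː].
/m/ — not in any rule's target class → [m].
/o/ meets the environment for rule 3 (before a voiced consonant) → [oː].
/m/ — not in any rule's target class → [m].
/a/ — between /m/ and /t/; rule 3 does not apply here → [a].
/t/ (between /a/ and /o/): rule 2 targets it, but not word-finally → unchanged [t].
Rule 3 applies to /o/ (between /t/ and /b/: before a voiced consonant) → [oː].
/b/ (word-final): no rule targets it → [b].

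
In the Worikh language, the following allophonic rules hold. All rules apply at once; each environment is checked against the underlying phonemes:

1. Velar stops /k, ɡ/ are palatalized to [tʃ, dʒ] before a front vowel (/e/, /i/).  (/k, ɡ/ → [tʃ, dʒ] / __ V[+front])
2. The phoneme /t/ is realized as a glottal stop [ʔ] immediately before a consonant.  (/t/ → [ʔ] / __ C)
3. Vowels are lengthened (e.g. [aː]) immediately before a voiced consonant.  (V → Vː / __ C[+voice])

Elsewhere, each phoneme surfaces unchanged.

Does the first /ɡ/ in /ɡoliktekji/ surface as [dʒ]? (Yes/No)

/ɡ/ — word-initial; rule 1 does not apply here → [ɡ].
The actual realization is [ɡ], not [dʒ].

No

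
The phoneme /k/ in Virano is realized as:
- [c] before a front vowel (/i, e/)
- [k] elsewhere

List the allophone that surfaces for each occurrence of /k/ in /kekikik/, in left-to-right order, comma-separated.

[c], [c], [c], [k]

Occurrence 1 (position 1): before a front vowel (/i, e/) → [c].
Occurrence 2 (position 3): before a front vowel (/i, e/) → [c].
Occurrence 3 (position 5): before a front vowel (/i, e/) → [c].
Occurrence 4 (position 7): no conditioning environment matches → elsewhere allophone [k].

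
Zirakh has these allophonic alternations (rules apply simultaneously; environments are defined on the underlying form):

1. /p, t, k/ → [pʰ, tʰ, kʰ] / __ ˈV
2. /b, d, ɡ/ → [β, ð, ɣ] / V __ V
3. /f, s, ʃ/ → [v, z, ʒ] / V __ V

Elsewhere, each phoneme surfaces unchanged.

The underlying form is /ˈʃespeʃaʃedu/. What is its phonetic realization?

/ʃ/ (word-initial) is in the target of rule 3 but the environment (between two vowels) is not met → [ʃ].
/e/ (between /ʃ/ and /s/) is unaffected → [e].
/s/ — between /e/ and /p/; rule 3 does not apply here → [s].
/p/ (between /s/ and /e/): rule 1 targets it, but not immediately before a stressed vowel → unchanged [p].
/e/ stays [e].
Rule 3 applies to /ʃ/ (between /e/ and /a/: between two vowels) → [ʒ].
/a/ (between /ʃ/ and /ʃ/) is unaffected → [a].
/ʃ/ meets the environment for rule 3 (between two vowels) → [ʒ].
/e/ (between /ʃ/ and /d/): no rule targets it → [e].
/d/ (between /e/ and /u/) occurs between two vowels → [ð] by rule 2.
/u/ (word-final): no rule targets it → [u].

[ˈʃespeʒaʒeðu]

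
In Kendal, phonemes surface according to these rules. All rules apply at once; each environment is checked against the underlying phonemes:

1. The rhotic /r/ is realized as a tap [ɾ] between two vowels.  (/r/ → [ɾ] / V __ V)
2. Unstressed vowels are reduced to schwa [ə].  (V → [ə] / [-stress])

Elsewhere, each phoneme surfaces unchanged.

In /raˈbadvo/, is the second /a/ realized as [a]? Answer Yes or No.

/a/ (between /b/ and /d/): rule 2 targets it, but not in an unstressed syllable → unchanged [a].
The actual realization is [a], which matches [a].

Yes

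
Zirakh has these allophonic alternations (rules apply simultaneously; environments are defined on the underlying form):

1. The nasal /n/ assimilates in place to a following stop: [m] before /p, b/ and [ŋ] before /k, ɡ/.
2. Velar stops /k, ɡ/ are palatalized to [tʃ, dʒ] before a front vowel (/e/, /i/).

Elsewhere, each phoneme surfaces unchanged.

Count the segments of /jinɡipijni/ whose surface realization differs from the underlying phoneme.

Segments that undergo a rule: /n/ → [ŋ] (rule 1); /ɡ/ → [dʒ] (rule 2).
All other segments surface unchanged.

2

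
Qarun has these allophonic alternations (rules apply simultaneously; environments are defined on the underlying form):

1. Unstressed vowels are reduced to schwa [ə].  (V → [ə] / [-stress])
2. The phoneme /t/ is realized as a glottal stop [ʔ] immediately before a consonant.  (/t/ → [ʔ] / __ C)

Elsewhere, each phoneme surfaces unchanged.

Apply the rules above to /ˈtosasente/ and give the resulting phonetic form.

/t/ — word-initial; rule 2 does not apply here → [t].
/o/ — between /t/ and /s/; rule 1 does not apply here → [o].
/s/ (between /o/ and /a/) is unaffected → [s].
/a/ (between /s/ and /s/): in an unstressed syllable, so rule 1 applies → [ə].
/s/ (between /a/ and /e/) is unaffected → [s].
Rule 1 applies to /e/ (between /s/ and /n/: in an unstressed syllable) → [ə].
/n/ (between /e/ and /t/): no rule targets it → [n].
/t/ (between /n/ and /e/) fails the environment for rule 2, so it stays [t].
/e/ (word-final) occurs in an unstressed syllable → [ə] by rule 1.

[ˈtosəsəntə]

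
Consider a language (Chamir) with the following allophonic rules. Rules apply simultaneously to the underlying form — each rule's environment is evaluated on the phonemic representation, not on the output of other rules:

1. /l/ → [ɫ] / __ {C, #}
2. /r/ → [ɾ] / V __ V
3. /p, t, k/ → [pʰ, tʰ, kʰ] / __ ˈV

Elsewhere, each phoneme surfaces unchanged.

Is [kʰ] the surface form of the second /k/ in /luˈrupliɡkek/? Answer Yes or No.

No

/k/ (word-final) fails the environment for rule 3, so it stays [k].
The actual realization is [k], not [kʰ].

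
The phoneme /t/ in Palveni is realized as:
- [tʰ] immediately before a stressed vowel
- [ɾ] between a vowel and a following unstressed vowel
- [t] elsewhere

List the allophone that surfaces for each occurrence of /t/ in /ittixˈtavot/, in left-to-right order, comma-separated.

Occurrence 1 (position 2): no conditioning environment matches → elsewhere allophone [t].
Occurrence 2 (position 3): no conditioning environment matches → elsewhere allophone [t].
Occurrence 3 (position 6): immediately before a stressed vowel → [tʰ].
Occurrence 4 (position 10): no conditioning environment matches → elsewhere allophone [t].

[t], [t], [tʰ], [t]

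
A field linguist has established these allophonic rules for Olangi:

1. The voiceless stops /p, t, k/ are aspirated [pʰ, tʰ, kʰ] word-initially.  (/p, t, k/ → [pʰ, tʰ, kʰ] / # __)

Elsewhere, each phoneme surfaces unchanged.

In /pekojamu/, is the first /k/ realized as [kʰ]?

/k/ — between /e/ and /o/; rule 1 does not apply here → [k].
The actual realization is [k], not [kʰ].

No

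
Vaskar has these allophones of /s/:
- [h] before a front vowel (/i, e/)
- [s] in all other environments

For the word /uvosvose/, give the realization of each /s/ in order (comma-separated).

[s], [h]

Occurrence 1 (position 4): no conditioning environment matches → elsewhere allophone [s].
Occurrence 2 (position 7): before a front vowel (/i, e/) → [h].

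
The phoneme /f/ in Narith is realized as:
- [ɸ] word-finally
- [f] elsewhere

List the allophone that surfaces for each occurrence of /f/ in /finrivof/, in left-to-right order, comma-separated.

Occurrence 1 (position 1): no conditioning environment matches → elsewhere allophone [f].
Occurrence 2 (position 8): word-finally → [ɸ].

[f], [ɸ]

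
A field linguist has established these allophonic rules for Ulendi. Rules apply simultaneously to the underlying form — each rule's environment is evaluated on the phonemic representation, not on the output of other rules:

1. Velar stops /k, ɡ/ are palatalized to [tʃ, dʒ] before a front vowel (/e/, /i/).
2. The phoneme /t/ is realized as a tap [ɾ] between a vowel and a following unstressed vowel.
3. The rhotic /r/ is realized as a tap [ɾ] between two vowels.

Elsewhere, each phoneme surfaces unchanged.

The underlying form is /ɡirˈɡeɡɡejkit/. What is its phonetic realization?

[dʒirˈdʒeɡdʒejtʃit]

/ɡ/ meets the environment for rule 1 (before a front vowel) → [dʒ].
/i/ (between /ɡ/ and /r/) is unaffected → [i].
/r/ (between /i/ and /ɡ/) is in the target of rule 3 but the environment (between two vowels) is not met → [r].
/ɡ/ (between /r/ and /e/): before a front vowel, so rule 1 applies → [dʒ].
/e/ (between /ɡ/ and /ɡ/) is unaffected → [e].
/ɡ/ — between /e/ and /ɡ/; rule 1 does not apply here → [ɡ].
/ɡ/ (between /ɡ/ and /e/) occurs before a front vowel → [dʒ] by rule 1.
/e/ (between /ɡ/ and /j/) is unaffected → [e].
/j/ (between /e/ and /k/): no rule targets it → [j].
/k/ meets the environment for rule 1 (before a front vowel) → [tʃ].
/i/ stays [i].
/t/ (word-final) fails the environment for rule 2, so it stays [t].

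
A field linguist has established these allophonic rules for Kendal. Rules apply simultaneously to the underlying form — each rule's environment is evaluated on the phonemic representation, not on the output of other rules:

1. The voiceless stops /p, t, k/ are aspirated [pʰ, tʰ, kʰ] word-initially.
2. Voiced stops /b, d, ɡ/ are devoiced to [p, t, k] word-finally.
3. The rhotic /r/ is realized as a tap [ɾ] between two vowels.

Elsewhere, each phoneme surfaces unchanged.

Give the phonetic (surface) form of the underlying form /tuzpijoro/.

[tʰuzpijoɾo]

/t/ (word-initial): word-initially, so rule 1 applies → [tʰ].
/u/ (between /t/ and /z/): no rule targets it → [u].
/z/ — not in any rule's target class → [z].
/p/ — between /z/ and /i/; rule 1 does not apply here → [p].
/i/ — not in any rule's target class → [i].
/j/ (between /i/ and /o/): no rule targets it → [j].
/o/ stays [o].
/r/ (between /o/ and /o/): between two vowels, so rule 3 applies → [ɾ].
/o/ — not in any rule's target class → [o].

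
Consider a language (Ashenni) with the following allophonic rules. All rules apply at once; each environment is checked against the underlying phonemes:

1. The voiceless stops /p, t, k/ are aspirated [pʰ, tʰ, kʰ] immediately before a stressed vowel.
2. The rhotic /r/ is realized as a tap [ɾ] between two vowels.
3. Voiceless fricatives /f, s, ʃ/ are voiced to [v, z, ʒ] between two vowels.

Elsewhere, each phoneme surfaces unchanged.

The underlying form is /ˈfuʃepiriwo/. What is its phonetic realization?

/f/ (word-initial) fails the environment for rule 3, so it stays [f].
/u/ — not in any rule's target class → [u].
/ʃ/ meets the environment for rule 3 (between two vowels) → [ʒ].
/e/ stays [e].
/p/ — between /e/ and /i/; rule 1 does not apply here → [p].
/i/ (between /p/ and /r/) is unaffected → [i].
Rule 2 applies to /r/ (between /i/ and /i/: between two vowels) → [ɾ].
/i/ (between /r/ and /w/) is unaffected → [i].
/w/ stays [w].
/o/ (word-final): no rule targets it → [o].

[ˈfuʒepiɾiwo]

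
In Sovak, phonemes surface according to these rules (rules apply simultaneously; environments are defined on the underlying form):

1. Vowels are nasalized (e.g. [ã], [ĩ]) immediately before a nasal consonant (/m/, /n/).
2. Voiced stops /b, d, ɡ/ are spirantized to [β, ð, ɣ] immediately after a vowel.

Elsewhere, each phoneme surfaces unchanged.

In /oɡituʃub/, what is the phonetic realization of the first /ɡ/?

[ɣ]

Rule 2 applies to /ɡ/ (between /o/ and /i/: immediately after a vowel) → [ɣ].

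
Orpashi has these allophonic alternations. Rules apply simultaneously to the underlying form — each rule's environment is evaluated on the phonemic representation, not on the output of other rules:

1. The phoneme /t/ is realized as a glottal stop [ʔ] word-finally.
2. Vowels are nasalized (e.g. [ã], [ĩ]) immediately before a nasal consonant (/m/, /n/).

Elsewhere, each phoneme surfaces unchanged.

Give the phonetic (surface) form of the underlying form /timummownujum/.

[tĩmũmmownujũm]

/t/ — word-initial; rule 1 does not apply here → [t].
/i/ meets the environment for rule 2 (before a nasal consonant) → [ĩ].
/u/ (between /m/ and /m/) occurs before a nasal consonant → [ũ] by rule 2.
/o/ (between /m/ and /w/) is in the target of rule 2 but the environment (before a nasal consonant) is not met → [o].
/u/ (between /n/ and /j/): rule 2 targets it, but not before a nasal consonant → unchanged [u].
/u/ (between /j/ and /m/): before a nasal consonant, so rule 2 applies → [ũ].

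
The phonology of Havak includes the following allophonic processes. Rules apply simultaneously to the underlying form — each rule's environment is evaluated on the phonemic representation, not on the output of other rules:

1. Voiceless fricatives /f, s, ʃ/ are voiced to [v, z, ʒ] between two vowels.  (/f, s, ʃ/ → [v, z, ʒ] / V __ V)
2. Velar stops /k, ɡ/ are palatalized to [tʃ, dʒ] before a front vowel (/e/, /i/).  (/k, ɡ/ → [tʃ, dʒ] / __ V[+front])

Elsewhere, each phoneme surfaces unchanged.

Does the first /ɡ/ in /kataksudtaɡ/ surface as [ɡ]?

/ɡ/ — word-final; rule 2 does not apply here → [ɡ].
The actual realization is [ɡ], which matches [ɡ].

Yes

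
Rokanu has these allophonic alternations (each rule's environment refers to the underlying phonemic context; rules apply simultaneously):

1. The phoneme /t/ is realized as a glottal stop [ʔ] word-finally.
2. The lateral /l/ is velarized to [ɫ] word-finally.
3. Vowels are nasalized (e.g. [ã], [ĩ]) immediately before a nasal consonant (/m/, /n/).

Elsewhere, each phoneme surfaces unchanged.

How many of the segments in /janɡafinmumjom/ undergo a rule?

Segments that undergo a rule: /a/ → [ã] (rule 3); /i/ → [ĩ] (rule 3); /u/ → [ũ] (rule 3); /o/ → [õ] (rule 3).
All other segments surface unchanged.

4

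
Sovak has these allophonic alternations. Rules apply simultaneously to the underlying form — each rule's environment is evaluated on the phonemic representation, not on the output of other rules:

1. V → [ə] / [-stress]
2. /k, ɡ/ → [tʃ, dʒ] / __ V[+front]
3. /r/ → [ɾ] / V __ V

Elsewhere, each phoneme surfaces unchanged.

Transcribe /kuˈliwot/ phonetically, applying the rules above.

[kəˈliwət]

/k/ (word-initial) fails the environment for rule 2, so it stays [k].
Rule 1 applies to /u/ (between /k/ and /l/: in an unstressed syllable) → [ə].
/i/ (between /l/ and /w/) is in the target of rule 1 but the environment (in an unstressed syllable) is not met → [i].
Rule 1 applies to /o/ (between /w/ and /t/: in an unstressed syllable) → [ə].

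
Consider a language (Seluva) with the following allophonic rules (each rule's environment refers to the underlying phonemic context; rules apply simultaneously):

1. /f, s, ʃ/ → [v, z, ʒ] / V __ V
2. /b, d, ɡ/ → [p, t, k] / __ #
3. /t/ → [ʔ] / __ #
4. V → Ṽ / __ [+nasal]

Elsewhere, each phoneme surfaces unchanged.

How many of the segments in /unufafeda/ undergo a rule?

3

Segments that undergo a rule: /u/ → [ũ] (rule 4); /f/ → [v] (rule 1); /f/ → [v] (rule 1).
All other segments surface unchanged.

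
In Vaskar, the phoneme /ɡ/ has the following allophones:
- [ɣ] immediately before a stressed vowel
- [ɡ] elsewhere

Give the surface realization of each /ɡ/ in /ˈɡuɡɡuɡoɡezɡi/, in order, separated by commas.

Occurrence 1 (position 1): immediately before a stressed vowel → [ɣ].
Occurrence 2 (position 3): no conditioning environment matches → elsewhere allophone [ɡ].
Occurrence 3 (position 4): no conditioning environment matches → elsewhere allophone [ɡ].
Occurrence 4 (position 6): no conditioning environment matches → elsewhere allophone [ɡ].
Occurrence 5 (position 8): no conditioning environment matches → elsewhere allophone [ɡ].
Occurrence 6 (position 11): no conditioning environment matches → elsewhere allophone [ɡ].

[ɣ], [ɡ], [ɡ], [ɡ], [ɡ], [ɡ]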